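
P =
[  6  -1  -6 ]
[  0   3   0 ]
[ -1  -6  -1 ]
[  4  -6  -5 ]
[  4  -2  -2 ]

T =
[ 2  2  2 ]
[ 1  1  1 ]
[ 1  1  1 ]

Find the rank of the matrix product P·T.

First compute PT:
[[  5,   5,   5],
 [  3,   3,   3],
 [ -9,  -9,  -9],
 [ -3,  -3,  -3],
 [  4,   4,   4]]
Now row reduce the product.
R2 ← R2 − (3/5)·R1: [0, 0, 0]
R3 ← R3 + (9/5)·R1: [0, 0, 0]
R4 ← R4 + (3/5)·R1: [0, 0, 0]
R5 ← R5 − (4/5)·R1: [0, 0, 0]
1 nonzero row, so rank(PT) = 1.

1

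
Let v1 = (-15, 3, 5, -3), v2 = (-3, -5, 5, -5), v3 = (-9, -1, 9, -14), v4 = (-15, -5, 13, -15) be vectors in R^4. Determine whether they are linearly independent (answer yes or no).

no

Form the matrix with these vectors as rows and row reduce.
R2 ← R2 − (1/5)·R1: [0, -28/5, 4, -22/5]
R3 ← R3 − (3/5)·R1: [0, -14/5, 6, -61/5]
R4 ← R4 − R1: [0, -8, 8, -12]
R3 ← R3 − (1/2)·R2: [0, 0, 4, -10]
R4 ← R4 − (10/7)·R2: [0, 0, 16/7, -40/7]
R4 ← R4 − (4/7)·R3: [0, 0, 0, 0]
3 nonzero rows, so the 4 vectors span a space of dimension 3.
Since 3 < 4, the vectors are linearly dependent.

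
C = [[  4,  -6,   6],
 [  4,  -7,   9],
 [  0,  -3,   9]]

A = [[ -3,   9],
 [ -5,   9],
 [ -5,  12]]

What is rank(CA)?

2

First compute CA:
[[-12,  54],
 [-22,  81],
 [-30,  81]]
Now row reduce the product.
R2 ← R2 − (11/6)·R1: [0, -18]
R3 ← R3 − (5/2)·R1: [0, -54]
R3 ← R3 − (3)·R2: [0, 0]
2 nonzero rows, so rank(CA) = 2.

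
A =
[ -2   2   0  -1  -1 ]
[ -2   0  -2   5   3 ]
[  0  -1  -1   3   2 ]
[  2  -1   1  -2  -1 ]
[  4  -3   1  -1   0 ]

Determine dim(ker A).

Row reduce to echelon form.
R2 ← R2 − R1: [0, -2, -2, 6, 4]
R4 ← R4 + R1: [0, 1, 1, -3, -2]
R5 ← R5 + (2)·R1: [0, 1, 1, -3, -2]
R3 ← R3 − (1/2)·R2: [0, 0, 0, 0, 0]
R4 ← R4 + (1/2)·R2: [0, 0, 0, 0, 0]
R5 ← R5 + (1/2)·R2: [0, 0, 0, 0, 0]
2 nonzero rows, so rank(A) = 2.
A has 5 columns; by rank–nullity, nullity = 5 − 2 = 3.

3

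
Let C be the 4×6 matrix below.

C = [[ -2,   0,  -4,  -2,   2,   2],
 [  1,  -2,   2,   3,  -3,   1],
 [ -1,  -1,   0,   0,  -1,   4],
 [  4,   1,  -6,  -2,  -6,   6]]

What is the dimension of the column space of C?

Row reduce to echelon form.
R2 ← R2 + (1/2)·R1: [0, -2, 0, 2, -2, 2]
R3 ← R3 − (1/2)·R1: [0, -1, 2, 1, -2, 3]
R4 ← R4 + (2)·R1: [0, 1, -14, -6, -2, 10]
R3 ← R3 − (1/2)·R2: [0, 0, 2, 0, -1, 2]
R4 ← R4 + (1/2)·R2: [0, 0, -14, -5, -3, 11]
R4 ← R4 + (7)·R3: [0, 0, 0, -5, -10, 25]
Echelon form has 4 nonzero rows, so rank(C) = 4.
The column space has dimension equal to the rank: 4.

4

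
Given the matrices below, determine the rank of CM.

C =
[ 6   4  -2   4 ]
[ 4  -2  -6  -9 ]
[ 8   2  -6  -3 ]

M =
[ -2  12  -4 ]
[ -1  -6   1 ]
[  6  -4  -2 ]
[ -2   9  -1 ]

2

First compute CM:
[[-36,  92, -20],
 [-24,   3,   3],
 [-48,  81, -15]]
Now row reduce the product.
R2 ← R2 − (2/3)·R1: [0, -175/3, 49/3]
R3 ← R3 − (4/3)·R1: [0, -125/3, 35/3]
R3 ← R3 − (5/7)·R2: [0, 0, 0]
2 nonzero rows, so rank(CM) = 2.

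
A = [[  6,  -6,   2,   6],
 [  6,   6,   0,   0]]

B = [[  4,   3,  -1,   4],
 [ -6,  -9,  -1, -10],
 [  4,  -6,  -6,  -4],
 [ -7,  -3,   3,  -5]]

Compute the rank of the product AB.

2

First compute AB:
[[ 26,  42,   6,  46],
 [-12, -36, -12, -36]]
Now row reduce the product.
R2 ← R2 + (6/13)·R1: [0, -216/13, -120/13, -192/13]
2 nonzero rows, so rank(AB) = 2.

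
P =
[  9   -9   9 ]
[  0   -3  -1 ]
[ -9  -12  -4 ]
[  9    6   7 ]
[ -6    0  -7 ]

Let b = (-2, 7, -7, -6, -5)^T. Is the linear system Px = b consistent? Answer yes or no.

Row reduce the augmented matrix [P | b].
R3 ← R3 + R1: [0, -21, 5, -9]
R4 ← R4 − R1: [0, 15, -2, -4]
R5 ← R5 + (2/3)·R1: [0, -6, -1, -19/3]
R3 ← R3 − (7)·R2: [0, 0, 12, -58]
R4 ← R4 + (5)·R2: [0, 0, -7, 31]
R5 ← R5 − (2)·R2: [0, 0, 1, -61/3]
R4 ← R4 + (7/12)·R3: [0, 0, 0, -17/6]
R5 ← R5 − (1/12)·R3: [0, 0, 0, -31/2]
R5 ← R5 − (93/17)·R4: [0, 0, 0, 0]
The echelon form has 4 nonzero rows; the last pivot sits in the augmented column, so rank(P) = 3 but rank([P|b]) = 4.
Since the ranks differ, the system is inconsistent.

no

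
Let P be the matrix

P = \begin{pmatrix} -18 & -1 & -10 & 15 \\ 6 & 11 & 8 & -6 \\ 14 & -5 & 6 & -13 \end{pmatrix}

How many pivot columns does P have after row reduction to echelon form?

3

Row reduce to echelon form.
R2 ← R2 + (1/3)·R1: [0, 32/3, 14/3, -1]
R3 ← R3 + (7/9)·R1: [0, -52/9, -16/9, -4/3]
R3 ← R3 + (13/24)·R2: [0, 0, 3/4, -15/8]
Echelon form has 3 nonzero rows, so rank(P) = 3.
Each nonzero row contributes one pivot column: 3 pivot columns.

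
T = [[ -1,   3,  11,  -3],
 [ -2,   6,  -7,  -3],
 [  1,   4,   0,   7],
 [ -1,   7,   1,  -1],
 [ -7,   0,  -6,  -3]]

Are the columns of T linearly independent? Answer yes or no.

Row reduce T to echelon form.
R2 ← R2 − (2)·R1: [0, 0, -29, 3]
R3 ← R3 + R1: [0, 7, 11, 4]
R4 ← R4 − R1: [0, 4, -10, 2]
R5 ← R5 − (7)·R1: [0, -21, -83, 18]
Swap R2 ↔ R3
R4 ← R4 − (4/7)·R2: [0, 0, -114/7, -2/7]
R5 ← R5 + (3)·R2: [0, 0, -50, 30]
R4 ← R4 − (114/203)·R3: [0, 0, 0, -400/203]
R5 ← R5 − (50/29)·R3: [0, 0, 0, 720/29]
R5 ← R5 + (63/5)·R4: [0, 0, 0, 0]
4 pivots among 4 columns.
Every column is a pivot column, so the columns are linearly independent.

yes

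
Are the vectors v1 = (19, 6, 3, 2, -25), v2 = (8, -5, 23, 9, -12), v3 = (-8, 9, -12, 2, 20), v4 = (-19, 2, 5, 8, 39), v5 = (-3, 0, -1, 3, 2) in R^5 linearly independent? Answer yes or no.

Form the matrix with these vectors as rows and row reduce.
R2 ← R2 − (8/19)·R1: [0, -143/19, 413/19, 155/19, -28/19]
R3 ← R3 + (8/19)·R1: [0, 219/19, -204/19, 54/19, 180/19]
R4 ← R4 + R1: [0, 8, 8, 10, 14]
R5 ← R5 + (3/19)·R1: [0, 18/19, -10/19, 63/19, -37/19]
R3 ← R3 + (219/143)·R2: [0, 0, 3225/143, 2193/143, 1032/143]
R4 ← R4 + (152/143)·R2: [0, 0, 4448/143, 2670/143, 1778/143]
R5 ← R5 + (18/143)·R2: [0, 0, 316/143, 621/143, -305/143]
R4 ← R4 − (4448/3225)·R3: [0, 0, 0, -62/25, 62/25]
R5 ← R5 − (316/3225)·R3: [0, 0, 0, 71/25, -71/25]
R5 ← R5 + (71/62)·R4: [0, 0, 0, 0, 0]
4 nonzero rows, so the 5 vectors span a space of dimension 4.
Since 4 < 5, the vectors are linearly dependent.

no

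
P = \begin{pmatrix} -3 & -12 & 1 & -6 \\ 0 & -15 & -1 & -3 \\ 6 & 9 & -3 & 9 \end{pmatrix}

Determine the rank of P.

2

Row reduce to echelon form.
R3 ← R3 + (2)·R1: [0, -15, -1, -3]
R3 ← R3 − R2: [0, 0, 0, 0]
Echelon form has 2 nonzero rows, so rank(P) = 2.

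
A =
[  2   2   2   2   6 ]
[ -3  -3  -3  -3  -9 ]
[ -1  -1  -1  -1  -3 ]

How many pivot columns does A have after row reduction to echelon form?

Row reduce to echelon form.
R2 ← R2 + (3/2)·R1: [0, 0, 0, 0, 0]
R3 ← R3 + (1/2)·R1: [0, 0, 0, 0, 0]
Echelon form has 1 nonzero row, so rank(A) = 1.
Each nonzero row contributes one pivot column: 1 pivot columns.

1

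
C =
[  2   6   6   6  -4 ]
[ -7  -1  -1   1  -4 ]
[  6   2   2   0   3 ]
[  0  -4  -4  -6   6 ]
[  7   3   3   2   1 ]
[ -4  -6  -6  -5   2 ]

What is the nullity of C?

2

Row reduce to echelon form.
R2 ← R2 + (7/2)·R1: [0, 20, 20, 22, -18]
R3 ← R3 − (3)·R1: [0, -16, -16, -18, 15]
R5 ← R5 − (7/2)·R1: [0, -18, -18, -19, 15]
R6 ← R6 + (2)·R1: [0, 6, 6, 7, -6]
R3 ← R3 + (4/5)·R2: [0, 0, 0, -2/5, 3/5]
R4 ← R4 + (1/5)·R2: [0, 0, 0, -8/5, 12/5]
R5 ← R5 + (9/10)·R2: [0, 0, 0, 4/5, -6/5]
R6 ← R6 − (3/10)·R2: [0, 0, 0, 2/5, -3/5]
R4 ← R4 − (4)·R3: [0, 0, 0, 0, 0]
R5 ← R5 + (2)·R3: [0, 0, 0, 0, 0]
R6 ← R6 + R3: [0, 0, 0, 0, 0]
3 nonzero rows, so rank(C) = 3.
C has 5 columns; by rank–nullity, nullity = 5 − 3 = 2.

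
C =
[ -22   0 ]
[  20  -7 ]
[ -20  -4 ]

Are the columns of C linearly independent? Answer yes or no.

yes

Row reduce C to echelon form.
R2 ← R2 + (10/11)·R1: [0, -7]
R3 ← R3 − (10/11)·R1: [0, -4]
R3 ← R3 − (4/7)·R2: [0, 0]
2 pivots among 2 columns.
Every column is a pivot column, so the columns are linearly independent.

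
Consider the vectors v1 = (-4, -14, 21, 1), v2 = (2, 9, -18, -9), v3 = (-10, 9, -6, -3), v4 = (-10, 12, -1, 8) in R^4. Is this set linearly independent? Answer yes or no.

Form the matrix with these vectors as rows and row reduce.
R2 ← R2 + (1/2)·R1: [0, 2, -15/2, -17/2]
R3 ← R3 − (5/2)·R1: [0, 44, -117/2, -11/2]
R4 ← R4 − (5/2)·R1: [0, 47, -107/2, 11/2]
R3 ← R3 − (22)·R2: [0, 0, 213/2, 363/2]
R4 ← R4 − (47/2)·R2: [0, 0, 491/4, 821/4]
R4 ← R4 − (491/426)·R3: [0, 0, 0, -280/71]
4 nonzero rows, so the 4 vectors span a space of dimension 4.
Since 4 = 4, the vectors are linearly independent.

yes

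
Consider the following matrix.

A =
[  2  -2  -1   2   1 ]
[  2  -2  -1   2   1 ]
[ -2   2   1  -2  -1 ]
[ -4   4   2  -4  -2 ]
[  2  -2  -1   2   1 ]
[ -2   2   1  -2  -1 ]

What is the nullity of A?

4

Row reduce to echelon form.
R2 ← R2 − R1: [0, 0, 0, 0, 0]
R3 ← R3 + R1: [0, 0, 0, 0, 0]
R4 ← R4 + (2)·R1: [0, 0, 0, 0, 0]
R5 ← R5 − R1: [0, 0, 0, 0, 0]
R6 ← R6 + R1: [0, 0, 0, 0, 0]
1 nonzero row, so rank(A) = 1.
A has 5 columns; by rank–nullity, nullity = 5 − 1 = 4.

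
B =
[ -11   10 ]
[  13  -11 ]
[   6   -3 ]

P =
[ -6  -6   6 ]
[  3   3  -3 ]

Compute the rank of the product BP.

First compute BP:
[[ 96,  96, -96],
 [-111, -111, 111],
 [-45, -45,  45]]
Now row reduce the product.
R2 ← R2 + (37/32)·R1: [0, 0, 0]
R3 ← R3 + (15/32)·R1: [0, 0, 0]
1 nonzero row, so rank(BP) = 1.

1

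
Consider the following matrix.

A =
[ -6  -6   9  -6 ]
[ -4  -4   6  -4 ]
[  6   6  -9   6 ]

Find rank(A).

Row reduce to echelon form.
R2 ← R2 − (2/3)·R1: [0, 0, 0, 0]
R3 ← R3 + R1: [0, 0, 0, 0]
Echelon form has 1 nonzero row, so rank(A) = 1.

1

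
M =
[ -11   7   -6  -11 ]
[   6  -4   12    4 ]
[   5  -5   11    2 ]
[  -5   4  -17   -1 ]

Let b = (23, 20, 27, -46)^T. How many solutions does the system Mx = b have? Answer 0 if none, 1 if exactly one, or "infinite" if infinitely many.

Row reduce the augmented matrix [M | b].
R2 ← R2 + (6/11)·R1: [0, -2/11, 96/11, -2, 358/11]
R3 ← R3 + (5/11)·R1: [0, -20/11, 91/11, -3, 412/11]
R4 ← R4 − (5/11)·R1: [0, 9/11, -157/11, 4, -621/11]
R3 ← R3 − (10)·R2: [0, 0, -79, 17, -288]
R4 ← R4 + (9/2)·R2: [0, 0, 25, -5, 90]
R4 ← R4 + (25/79)·R3: [0, 0, 0, 30/79, -90/79]
The echelon form has 4 nonzero rows, and every pivot lies in the first 4 columns, so rank(M) = rank([M|b]) = 4.
The system is consistent.
rank = 4 = number of unknowns, so the solution is unique.

1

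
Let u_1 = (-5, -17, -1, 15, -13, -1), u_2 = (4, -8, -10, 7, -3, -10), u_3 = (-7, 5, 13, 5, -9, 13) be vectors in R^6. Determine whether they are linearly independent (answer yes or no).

Form the matrix with these vectors as rows and row reduce.
R2 ← R2 + (4/5)·R1: [0, -108/5, -54/5, 19, -67/5, -54/5]
R3 ← R3 − (7/5)·R1: [0, 144/5, 72/5, -16, 46/5, 72/5]
R3 ← R3 + (4/3)·R2: [0, 0, 0, 28/3, -26/3, 0]
3 nonzero rows, so the 3 vectors span a space of dimension 3.
Since 3 = 3, the vectors are linearly independent.

yes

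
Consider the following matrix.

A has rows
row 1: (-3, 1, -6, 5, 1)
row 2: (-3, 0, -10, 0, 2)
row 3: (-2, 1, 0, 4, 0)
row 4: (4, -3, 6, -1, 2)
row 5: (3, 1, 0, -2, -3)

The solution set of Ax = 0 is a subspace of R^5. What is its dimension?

Row reduce to echelon form.
R2 ← R2 − R1: [0, -1, -4, -5, 1]
R3 ← R3 − (2/3)·R1: [0, 1/3, 4, 2/3, -2/3]
R4 ← R4 + (4/3)·R1: [0, -5/3, -2, 17/3, 10/3]
R5 ← R5 + R1: [0, 2, -6, 3, -2]
R3 ← R3 + (1/3)·R2: [0, 0, 8/3, -1, -1/3]
R4 ← R4 − (5/3)·R2: [0, 0, 14/3, 14, 5/3]
R5 ← R5 + (2)·R2: [0, 0, -14, -7, 0]
R4 ← R4 − (7/4)·R3: [0, 0, 0, 63/4, 9/4]
R5 ← R5 + (21/4)·R3: [0, 0, 0, -49/4, -7/4]
R5 ← R5 + (7/9)·R4: [0, 0, 0, 0, 0]
4 nonzero rows, so rank(A) = 4.
A has 5 columns; by rank–nullity, nullity = 5 − 4 = 1.

1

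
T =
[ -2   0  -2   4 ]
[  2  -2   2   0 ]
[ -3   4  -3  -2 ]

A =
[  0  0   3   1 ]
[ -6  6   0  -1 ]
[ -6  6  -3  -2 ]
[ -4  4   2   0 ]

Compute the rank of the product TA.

1

First compute TA:
[[ -4,   4,   8,   2],
 [  0,   0,   0,   0],
 [  2,  -2,  -4,  -1]]
Now row reduce the product.
R3 ← R3 + (1/2)·R1: [0, 0, 0, 0]
1 nonzero row, so rank(TA) = 1.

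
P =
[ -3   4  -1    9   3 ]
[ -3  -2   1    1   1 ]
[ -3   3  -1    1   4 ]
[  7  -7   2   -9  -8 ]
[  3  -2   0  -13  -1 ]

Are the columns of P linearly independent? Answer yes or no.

Row reduce P to echelon form.
R2 ← R2 − R1: [0, -6, 2, -8, -2]
R3 ← R3 − R1: [0, -1, 0, -8, 1]
R4 ← R4 + (7/3)·R1: [0, 7/3, -1/3, 12, -1]
R5 ← R5 + R1: [0, 2, -1, -4, 2]
R3 ← R3 − (1/6)·R2: [0, 0, -1/3, -20/3, 4/3]
R4 ← R4 + (7/18)·R2: [0, 0, 4/9, 80/9, -16/9]
R5 ← R5 + (1/3)·R2: [0, 0, -1/3, -20/3, 4/3]
R4 ← R4 + (4/3)·R3: [0, 0, 0, 0, 0]
R5 ← R5 − R3: [0, 0, 0, 0, 0]
3 pivots among 5 columns.
Only 3 < 5 pivot columns, so the columns are linearly dependent.

no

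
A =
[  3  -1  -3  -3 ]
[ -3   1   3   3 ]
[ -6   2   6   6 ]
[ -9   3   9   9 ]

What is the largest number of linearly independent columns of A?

Row reduce to echelon form.
R2 ← R2 + R1: [0, 0, 0, 0]
R3 ← R3 + (2)·R1: [0, 0, 0, 0]
R4 ← R4 + (3)·R1: [0, 0, 0, 0]
Echelon form has 1 nonzero row, so rank(A) = 1.
The rank gives the maximum number of linearly independent columns: 1.

1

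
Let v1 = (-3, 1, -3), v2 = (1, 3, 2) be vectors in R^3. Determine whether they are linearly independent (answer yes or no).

Form the matrix with these vectors as rows and row reduce.
R2 ← R2 + (1/3)·R1: [0, 10/3, 1]
2 nonzero rows, so the 2 vectors span a space of dimension 2.
Since 2 = 2, the vectors are linearly independent.

yes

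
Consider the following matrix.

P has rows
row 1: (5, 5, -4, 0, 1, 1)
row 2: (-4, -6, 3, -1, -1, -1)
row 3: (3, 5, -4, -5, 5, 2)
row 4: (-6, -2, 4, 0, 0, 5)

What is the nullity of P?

Row reduce to echelon form.
R2 ← R2 + (4/5)·R1: [0, -2, -1/5, -1, -1/5, -1/5]
R3 ← R3 − (3/5)·R1: [0, 2, -8/5, -5, 22/5, 7/5]
R4 ← R4 + (6/5)·R1: [0, 4, -4/5, 0, 6/5, 31/5]
R3 ← R3 + R2: [0, 0, -9/5, -6, 21/5, 6/5]
R4 ← R4 + (2)·R2: [0, 0, -6/5, -2, 4/5, 29/5]
R4 ← R4 − (2/3)·R3: [0, 0, 0, 2, -2, 5]
4 nonzero rows, so rank(P) = 4.
P has 6 columns; by rank–nullity, nullity = 6 − 4 = 2.

2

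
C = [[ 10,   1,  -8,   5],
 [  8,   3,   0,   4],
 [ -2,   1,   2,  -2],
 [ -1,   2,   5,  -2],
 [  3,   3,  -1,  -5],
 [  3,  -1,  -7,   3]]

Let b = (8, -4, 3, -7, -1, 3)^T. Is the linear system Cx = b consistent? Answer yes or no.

Row reduce the augmented matrix [C | b].
R2 ← R2 − (4/5)·R1: [0, 11/5, 32/5, 0, -52/5]
R3 ← R3 + (1/5)·R1: [0, 6/5, 2/5, -1, 23/5]
R4 ← R4 + (1/10)·R1: [0, 21/10, 21/5, -3/2, -31/5]
R5 ← R5 − (3/10)·R1: [0, 27/10, 7/5, -13/2, -17/5]
R6 ← R6 − (3/10)·R1: [0, -13/10, -23/5, 3/2, 3/5]
R3 ← R3 − (6/11)·R2: [0, 0, -34/11, -1, 113/11]
R4 ← R4 − (21/22)·R2: [0, 0, -21/11, -3/2, 41/11]
R5 ← R5 − (27/22)·R2: [0, 0, -71/11, -13/2, 103/11]
R6 ← R6 + (13/22)·R2: [0, 0, -9/11, 3/2, -61/11]
R4 ← R4 − (21/34)·R3: [0, 0, 0, -15/17, -89/34]
R5 ← R5 − (71/34)·R3: [0, 0, 0, -75/17, -411/34]
R6 ← R6 − (9/34)·R3: [0, 0, 0, 30/17, -281/34]
R5 ← R5 − (5)·R4: [0, 0, 0, 0, 1]
R6 ← R6 + (2)·R4: [0, 0, 0, 0, -27/2]
R6 ← R6 + (27/2)·R5: [0, 0, 0, 0, 0]
The echelon form has 5 nonzero rows; the last pivot sits in the augmented column, so rank(C) = 4 but rank([C|b]) = 5.
Since the ranks differ, the system is inconsistent.

no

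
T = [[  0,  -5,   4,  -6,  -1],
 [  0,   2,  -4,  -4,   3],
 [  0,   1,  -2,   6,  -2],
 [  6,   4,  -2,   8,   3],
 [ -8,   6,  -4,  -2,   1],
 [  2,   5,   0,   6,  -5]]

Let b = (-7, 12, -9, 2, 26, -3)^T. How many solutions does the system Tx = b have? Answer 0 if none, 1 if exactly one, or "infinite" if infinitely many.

1

Row reduce the augmented matrix [T | b].
Swap R1 ↔ R4
R5 ← R5 + (4/3)·R1: [0, 34/3, -20/3, 26/3, 5, 86/3]
R6 ← R6 − (1/3)·R1: [0, 11/3, 2/3, 10/3, -6, -11/3]
R3 ← R3 − (1/2)·R2: [0, 0, 0, 8, -7/2, -15]
R4 ← R4 + (5/2)·R2: [0, 0, -6, -16, 13/2, 23]
R5 ← R5 − (17/3)·R2: [0, 0, 16, 94/3, -12, -118/3]
R6 ← R6 − (11/6)·R2: [0, 0, 8, 32/3, -23/2, -77/3]
Swap R3 ↔ R4
R5 ← R5 + (8/3)·R3: [0, 0, 0, -34/3, 16/3, 22]
R6 ← R6 + (4/3)·R3: [0, 0, 0, -32/3, -17/6, 5]
R5 ← R5 + (17/12)·R4: [0, 0, 0, 0, 3/8, 3/4]
R6 ← R6 + (4/3)·R4: [0, 0, 0, 0, -15/2, -15]
R6 ← R6 + (20)·R5: [0, 0, 0, 0, 0, 0]
The echelon form has 5 nonzero rows, and every pivot lies in the first 5 columns, so rank(T) = rank([T|b]) = 5.
The system is consistent.
rank = 5 = number of unknowns, so the solution is unique.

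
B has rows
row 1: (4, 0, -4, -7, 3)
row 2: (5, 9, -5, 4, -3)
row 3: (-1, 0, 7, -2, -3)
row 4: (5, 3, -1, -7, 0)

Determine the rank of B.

Row reduce to echelon form.
R2 ← R2 − (5/4)·R1: [0, 9, 0, 51/4, -27/4]
R3 ← R3 + (1/4)·R1: [0, 0, 6, -15/4, -9/4]
R4 ← R4 − (5/4)·R1: [0, 3, 4, 7/4, -15/4]
R4 ← R4 − (1/3)·R2: [0, 0, 4, -5/2, -3/2]
R4 ← R4 − (2/3)·R3: [0, 0, 0, 0, 0]
Echelon form has 3 nonzero rows, so rank(B) = 3.

3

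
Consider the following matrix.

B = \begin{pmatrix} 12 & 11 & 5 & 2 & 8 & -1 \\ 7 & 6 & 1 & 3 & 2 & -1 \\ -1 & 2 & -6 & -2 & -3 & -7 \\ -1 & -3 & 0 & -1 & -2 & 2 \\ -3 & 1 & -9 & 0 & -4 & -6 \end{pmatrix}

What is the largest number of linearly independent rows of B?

Row reduce to echelon form.
R2 ← R2 − (7/12)·R1: [0, -5/12, -23/12, 11/6, -8/3, -5/12]
R3 ← R3 + (1/12)·R1: [0, 35/12, -67/12, -11/6, -7/3, -85/12]
R4 ← R4 + (1/12)·R1: [0, -25/12, 5/12, -5/6, -4/3, 23/12]
R5 ← R5 + (1/4)·R1: [0, 15/4, -31/4, 1/2, -2, -25/4]
R3 ← R3 + (7)·R2: [0, 0, -19, 11, -21, -10]
R4 ← R4 − (5)·R2: [0, 0, 10, -10, 12, 4]
R5 ← R5 + (9)·R2: [0, 0, -25, 17, -26, -10]
R4 ← R4 + (10/19)·R3: [0, 0, 0, -80/19, 18/19, -24/19]
R5 ← R5 − (25/19)·R3: [0, 0, 0, 48/19, 31/19, 60/19]
R5 ← R5 + (3/5)·R4: [0, 0, 0, 0, 11/5, 12/5]
Echelon form has 5 nonzero rows, so rank(B) = 5.
The rank gives the maximum number of linearly independent rows: 5.

5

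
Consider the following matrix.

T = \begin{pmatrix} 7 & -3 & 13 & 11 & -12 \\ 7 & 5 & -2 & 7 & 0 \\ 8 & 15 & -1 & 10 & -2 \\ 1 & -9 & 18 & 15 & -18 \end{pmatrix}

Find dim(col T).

4

Row reduce to echelon form.
R2 ← R2 − R1: [0, 8, -15, -4, 12]
R3 ← R3 − (8/7)·R1: [0, 129/7, -111/7, -18/7, 82/7]
R4 ← R4 − (1/7)·R1: [0, -60/7, 113/7, 94/7, -114/7]
R3 ← R3 − (129/56)·R2: [0, 0, 1047/56, 93/14, -223/14]
R4 ← R4 + (15/14)·R2: [0, 0, 1/14, 64/7, -24/7]
R4 ← R4 − (4/1047)·R3: [0, 0, 0, 3182/349, -3526/1047]
Echelon form has 4 nonzero rows, so rank(T) = 4.
The column space has dimension equal to the rank: 4.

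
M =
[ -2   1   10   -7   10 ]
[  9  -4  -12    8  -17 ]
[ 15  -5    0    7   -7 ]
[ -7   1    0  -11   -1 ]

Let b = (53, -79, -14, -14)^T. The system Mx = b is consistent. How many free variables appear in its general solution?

2

Row reduce the augmented matrix [M | b].
R2 ← R2 + (9/2)·R1: [0, 1/2, 33, -47/2, 28, 319/2]
R3 ← R3 + (15/2)·R1: [0, 5/2, 75, -91/2, 68, 767/2]
R4 ← R4 − (7/2)·R1: [0, -5/2, -35, 27/2, -36, -399/2]
R3 ← R3 − (5)·R2: [0, 0, -90, 72, -72, -414]
R4 ← R4 + (5)·R2: [0, 0, 130, -104, 104, 598]
R4 ← R4 + (13/9)·R3: [0, 0, 0, 0, 0, 0]
The echelon form has 3 nonzero rows, and every pivot lies in the first 5 columns, so rank(M) = rank([M|b]) = 3.
The system is consistent.
Free variables = (unknowns) − (rank) = 5 − 3 = 2.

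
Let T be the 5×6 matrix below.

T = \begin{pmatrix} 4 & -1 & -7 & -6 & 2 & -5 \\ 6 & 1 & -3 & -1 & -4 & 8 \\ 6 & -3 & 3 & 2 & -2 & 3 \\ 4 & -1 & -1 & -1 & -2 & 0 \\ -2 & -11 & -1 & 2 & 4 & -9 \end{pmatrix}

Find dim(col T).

Row reduce to echelon form.
R2 ← R2 − (3/2)·R1: [0, 5/2, 15/2, 8, -7, 31/2]
R3 ← R3 − (3/2)·R1: [0, -3/2, 27/2, 11, -5, 21/2]
R4 ← R4 − R1: [0, 0, 6, 5, -4, 5]
R5 ← R5 + (1/2)·R1: [0, -23/2, -9/2, -1, 5, -23/2]
R3 ← R3 + (3/5)·R2: [0, 0, 18, 79/5, -46/5, 99/5]
R5 ← R5 + (23/5)·R2: [0, 0, 30, 179/5, -136/5, 299/5]
R4 ← R4 − (1/3)·R3: [0, 0, 0, -4/15, -14/15, -8/5]
R5 ← R5 − (5/3)·R3: [0, 0, 0, 142/15, -178/15, 134/5]
R5 ← R5 + (71/2)·R4: [0, 0, 0, 0, -45, -30]
Echelon form has 5 nonzero rows, so rank(T) = 5.
The column space has dimension equal to the rank: 5.

5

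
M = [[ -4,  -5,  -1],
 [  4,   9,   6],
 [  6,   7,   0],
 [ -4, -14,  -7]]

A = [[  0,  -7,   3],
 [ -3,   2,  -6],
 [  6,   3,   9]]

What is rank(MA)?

2

First compute MA:
[[  9,  15,   9],
 [  9,   8,  12],
 [-21, -28, -24],
 [  0, -21,   9]]
Now row reduce the product.
R2 ← R2 − R1: [0, -7, 3]
R3 ← R3 + (7/3)·R1: [0, 7, -3]
R3 ← R3 + R2: [0, 0, 0]
R4 ← R4 − (3)·R2: [0, 0, 0]
2 nonzero rows, so rank(MA) = 2.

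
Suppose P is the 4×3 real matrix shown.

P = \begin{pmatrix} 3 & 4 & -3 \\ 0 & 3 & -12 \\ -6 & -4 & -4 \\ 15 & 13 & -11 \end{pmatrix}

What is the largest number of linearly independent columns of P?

Row reduce to echelon form.
R3 ← R3 + (2)·R1: [0, 4, -10]
R4 ← R4 − (5)·R1: [0, -7, 4]
R3 ← R3 − (4/3)·R2: [0, 0, 6]
R4 ← R4 + (7/3)·R2: [0, 0, -24]
R4 ← R4 + (4)·R3: [0, 0, 0]
Echelon form has 3 nonzero rows, so rank(P) = 3.
The rank gives the maximum number of linearly independent columns: 3.

3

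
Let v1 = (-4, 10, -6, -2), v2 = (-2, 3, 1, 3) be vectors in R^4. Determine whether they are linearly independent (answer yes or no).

yes

Form the matrix with these vectors as rows and row reduce.
R2 ← R2 − (1/2)·R1: [0, -2, 4, 4]
2 nonzero rows, so the 2 vectors span a space of dimension 2.
Since 2 = 2, the vectors are linearly independent.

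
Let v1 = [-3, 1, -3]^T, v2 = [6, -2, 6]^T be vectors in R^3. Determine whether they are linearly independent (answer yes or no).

Form the matrix with these vectors as rows and row reduce.
R2 ← R2 + (2)·R1: [0, 0, 0]
1 nonzero row, so the 2 vectors span a space of dimension 1.
Since 1 < 2, the vectors are linearly dependent.

no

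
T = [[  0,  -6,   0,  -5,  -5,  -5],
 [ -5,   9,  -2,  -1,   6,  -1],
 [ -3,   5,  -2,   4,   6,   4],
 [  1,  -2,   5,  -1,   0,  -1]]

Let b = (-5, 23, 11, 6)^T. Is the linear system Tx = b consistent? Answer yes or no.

Row reduce the augmented matrix [T | b].
Swap R1 ↔ R2
R3 ← R3 − (3/5)·R1: [0, -2/5, -4/5, 23/5, 12/5, 23/5, -14/5]
R4 ← R4 + (1/5)·R1: [0, -1/5, 23/5, -6/5, 6/5, -6/5, 53/5]
R3 ← R3 − (1/15)·R2: [0, 0, -4/5, 74/15, 41/15, 74/15, -37/15]
R4 ← R4 − (1/30)·R2: [0, 0, 23/5, -31/30, 41/30, -31/30, 323/30]
R4 ← R4 + (23/4)·R3: [0, 0, 0, 82/3, 205/12, 82/3, -41/12]
The echelon form has 4 nonzero rows, and every pivot lies in the first 6 columns, so rank(T) = rank([T|b]) = 4.
The system is consistent.

yes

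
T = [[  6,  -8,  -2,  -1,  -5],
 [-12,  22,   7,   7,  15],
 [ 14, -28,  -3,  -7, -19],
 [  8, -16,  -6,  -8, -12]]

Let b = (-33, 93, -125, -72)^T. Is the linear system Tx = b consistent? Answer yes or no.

Row reduce the augmented matrix [T | b].
R2 ← R2 + (2)·R1: [0, 6, 3, 5, 5, 27]
R3 ← R3 − (7/3)·R1: [0, -28/3, 5/3, -14/3, -22/3, -48]
R4 ← R4 − (4/3)·R1: [0, -16/3, -10/3, -20/3, -16/3, -28]
R3 ← R3 + (14/9)·R2: [0, 0, 19/3, 28/9, 4/9, -6]
R4 ← R4 + (8/9)·R2: [0, 0, -2/3, -20/9, -8/9, -4]
R4 ← R4 + (2/19)·R3: [0, 0, 0, -36/19, -16/19, -88/19]
The echelon form has 4 nonzero rows, and every pivot lies in the first 5 columns, so rank(T) = rank([T|b]) = 4.
The system is consistent.

yes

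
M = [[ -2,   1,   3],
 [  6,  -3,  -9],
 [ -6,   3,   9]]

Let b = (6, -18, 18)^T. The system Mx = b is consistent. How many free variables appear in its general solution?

Row reduce the augmented matrix [M | b].
R2 ← R2 + (3)·R1: [0, 0, 0, 0]
R3 ← R3 − (3)·R1: [0, 0, 0, 0]
The echelon form has 1 nonzero rows, and every pivot lies in the first 3 columns, so rank(M) = rank([M|b]) = 1.
The system is consistent.
Free variables = (unknowns) − (rank) = 3 − 1 = 2.

2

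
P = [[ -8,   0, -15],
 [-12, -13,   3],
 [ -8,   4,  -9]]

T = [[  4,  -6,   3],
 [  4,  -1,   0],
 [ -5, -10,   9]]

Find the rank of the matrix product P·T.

3

First compute PT:
[[ 43, 198, -159],
 [-115,  55,  -9],
 [ 29, 134, -105]]
Now row reduce the product.
R2 ← R2 + (115/43)·R1: [0, 25135/43, -18672/43]
R3 ← R3 − (29/43)·R1: [0, 20/43, 96/43]
R3 ← R3 − (4/5027)·R2: [0, 0, 12960/5027]
3 nonzero rows, so rank(PT) = 3.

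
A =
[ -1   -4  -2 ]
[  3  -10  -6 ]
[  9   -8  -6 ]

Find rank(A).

Row reduce to echelon form.
R2 ← R2 + (3)·R1: [0, -22, -12]
R3 ← R3 + (9)·R1: [0, -44, -24]
R3 ← R3 − (2)·R2: [0, 0, 0]
Echelon form has 2 nonzero rows, so rank(A) = 2.

2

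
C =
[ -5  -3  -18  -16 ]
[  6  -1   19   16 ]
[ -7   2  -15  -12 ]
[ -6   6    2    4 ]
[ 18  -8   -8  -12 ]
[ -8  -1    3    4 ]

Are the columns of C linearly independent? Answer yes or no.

Row reduce C to echelon form.
R2 ← R2 + (6/5)·R1: [0, -23/5, -13/5, -16/5]
R3 ← R3 − (7/5)·R1: [0, 31/5, 51/5, 52/5]
R4 ← R4 − (6/5)·R1: [0, 48/5, 118/5, 116/5]
R5 ← R5 + (18/5)·R1: [0, -94/5, -364/5, -348/5]
R6 ← R6 − (8/5)·R1: [0, 19/5, 159/5, 148/5]
R3 ← R3 + (31/23)·R2: [0, 0, 154/23, 140/23]
R4 ← R4 + (48/23)·R2: [0, 0, 418/23, 380/23]
R5 ← R5 − (94/23)·R2: [0, 0, -1430/23, -1300/23]
R6 ← R6 + (19/23)·R2: [0, 0, 682/23, 620/23]
R4 ← R4 − (19/7)·R3: [0, 0, 0, 0]
R5 ← R5 + (65/7)·R3: [0, 0, 0, 0]
R6 ← R6 − (31/7)·R3: [0, 0, 0, 0]
3 pivots among 4 columns.
Only 3 < 4 pivot columns, so the columns are linearly dependent.

no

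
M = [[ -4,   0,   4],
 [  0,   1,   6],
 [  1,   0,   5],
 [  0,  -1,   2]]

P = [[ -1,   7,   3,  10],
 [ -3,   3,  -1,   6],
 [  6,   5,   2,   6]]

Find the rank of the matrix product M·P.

3

First compute MP:
[[ 28,  -8,  -4, -16],
 [ 33,  33,  11,  42],
 [ 29,  32,  13,  40],
 [ 15,   7,   5,   6]]
Now row reduce the product.
R2 ← R2 − (33/28)·R1: [0, 297/7, 110/7, 426/7]
R3 ← R3 − (29/28)·R1: [0, 282/7, 120/7, 396/7]
R4 ← R4 − (15/28)·R1: [0, 79/7, 50/7, 102/7]
R3 ← R3 − (94/99)·R2: [0, 0, 20/9, -40/33]
R4 ← R4 − (79/297)·R2: [0, 0, 80/27, -160/99]
R4 ← R4 − (4/3)·R3: [0, 0, 0, 0]
3 nonzero rows, so rank(MP) = 3.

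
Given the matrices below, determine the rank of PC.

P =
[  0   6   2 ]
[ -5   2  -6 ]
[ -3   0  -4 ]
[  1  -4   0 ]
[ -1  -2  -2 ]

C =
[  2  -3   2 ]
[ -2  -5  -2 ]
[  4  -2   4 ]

2

First compute PC:
[[ -4, -34,  -4],
 [-38,  17, -38],
 [-22,  17, -22],
 [ 10,  17,  10],
 [ -6,  17,  -6]]
Now row reduce the product.
R2 ← R2 − (19/2)·R1: [0, 340, 0]
R3 ← R3 − (11/2)·R1: [0, 204, 0]
R4 ← R4 + (5/2)·R1: [0, -68, 0]
R5 ← R5 − (3/2)·R1: [0, 68, 0]
R3 ← R3 − (3/5)·R2: [0, 0, 0]
R4 ← R4 + (1/5)·R2: [0, 0, 0]
R5 ← R5 − (1/5)·R2: [0, 0, 0]
2 nonzero rows, so rank(PC) = 2.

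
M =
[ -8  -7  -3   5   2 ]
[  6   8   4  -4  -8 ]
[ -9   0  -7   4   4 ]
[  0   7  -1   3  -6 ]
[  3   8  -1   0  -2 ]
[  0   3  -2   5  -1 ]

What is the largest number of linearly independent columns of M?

4

Row reduce to echelon form.
R2 ← R2 + (3/4)·R1: [0, 11/4, 7/4, -1/4, -13/2]
R3 ← R3 − (9/8)·R1: [0, 63/8, -29/8, -13/8, 7/4]
R5 ← R5 + (3/8)·R1: [0, 43/8, -17/8, 15/8, -5/4]
R3 ← R3 − (63/22)·R2: [0, 0, -95/11, -10/11, 224/11]
R4 ← R4 − (28/11)·R2: [0, 0, -60/11, 40/11, 116/11]
R5 ← R5 − (43/22)·R2: [0, 0, -61/11, 26/11, 126/11]
R6 ← R6 − (12/11)·R2: [0, 0, -43/11, 58/11, 67/11]
R4 ← R4 − (12/19)·R3: [0, 0, 0, 80/19, -44/19]
R5 ← R5 − (61/95)·R3: [0, 0, 0, 56/19, -154/95]
R6 ← R6 − (43/95)·R3: [0, 0, 0, 108/19, -297/95]
R5 ← R5 − (7/10)·R4: [0, 0, 0, 0, 0]
R6 ← R6 − (27/20)·R4: [0, 0, 0, 0, 0]
Echelon form has 4 nonzero rows, so rank(M) = 4.
The rank gives the maximum number of linearly independent columns: 4.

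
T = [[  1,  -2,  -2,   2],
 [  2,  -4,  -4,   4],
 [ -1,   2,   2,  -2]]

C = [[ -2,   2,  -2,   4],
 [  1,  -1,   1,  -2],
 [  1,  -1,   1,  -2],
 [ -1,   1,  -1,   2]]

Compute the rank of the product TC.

First compute TC:
[[ -8,   8,  -8,  16],
 [-16,  16, -16,  32],
 [  8,  -8,   8, -16]]
Now row reduce the product.
R2 ← R2 − (2)·R1: [0, 0, 0, 0]
R3 ← R3 + R1: [0, 0, 0, 0]
1 nonzero row, so rank(TC) = 1.

1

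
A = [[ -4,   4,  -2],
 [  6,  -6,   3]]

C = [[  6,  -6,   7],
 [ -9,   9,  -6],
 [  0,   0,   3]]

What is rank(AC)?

1

First compute AC:
[[-60,  60, -58],
 [ 90, -90,  87]]
Now row reduce the product.
R2 ← R2 + (3/2)·R1: [0, 0, 0]
1 nonzero row, so rank(AC) = 1.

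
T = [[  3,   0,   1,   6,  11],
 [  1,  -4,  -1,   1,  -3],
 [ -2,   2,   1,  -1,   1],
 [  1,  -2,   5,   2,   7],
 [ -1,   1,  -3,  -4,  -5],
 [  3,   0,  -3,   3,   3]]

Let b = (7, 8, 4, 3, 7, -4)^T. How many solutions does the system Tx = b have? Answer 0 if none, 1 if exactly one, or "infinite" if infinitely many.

Row reduce the augmented matrix [T | b].
R2 ← R2 − (1/3)·R1: [0, -4, -4/3, -1, -20/3, 17/3]
R3 ← R3 + (2/3)·R1: [0, 2, 5/3, 3, 25/3, 26/3]
R4 ← R4 − (1/3)·R1: [0, -2, 14/3, 0, 10/3, 2/3]
R5 ← R5 + (1/3)·R1: [0, 1, -8/3, -2, -4/3, 28/3]
R6 ← R6 − R1: [0, 0, -4, -3, -8, -11]
R3 ← R3 + (1/2)·R2: [0, 0, 1, 5/2, 5, 23/2]
R4 ← R4 − (1/2)·R2: [0, 0, 16/3, 1/2, 20/3, -13/6]
R5 ← R5 + (1/4)·R2: [0, 0, -3, -9/4, -3, 43/4]
R4 ← R4 − (16/3)·R3: [0, 0, 0, -77/6, -20, -127/2]
R5 ← R5 + (3)·R3: [0, 0, 0, 21/4, 12, 181/4]
R6 ← R6 + (4)·R3: [0, 0, 0, 7, 12, 35]
R5 ← R5 + (9/22)·R4: [0, 0, 0, 0, 42/11, 212/11]
R6 ← R6 + (6/11)·R4: [0, 0, 0, 0, 12/11, 4/11]
R6 ← R6 − (2/7)·R5: [0, 0, 0, 0, 0, -36/7]
The echelon form has 6 nonzero rows; the last pivot sits in the augmented column, so rank(T) = 5 but rank([T|b]) = 6.
Since the ranks differ, the system is inconsistent.
It has no solutions.

0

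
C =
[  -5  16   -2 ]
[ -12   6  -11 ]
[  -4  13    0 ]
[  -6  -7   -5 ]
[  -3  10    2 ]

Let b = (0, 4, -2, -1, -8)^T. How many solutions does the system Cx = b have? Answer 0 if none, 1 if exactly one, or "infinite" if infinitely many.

Row reduce the augmented matrix [C | b].
R2 ← R2 − (12/5)·R1: [0, -162/5, -31/5, 4]
R3 ← R3 − (4/5)·R1: [0, 1/5, 8/5, -2]
R4 ← R4 − (6/5)·R1: [0, -131/5, -13/5, -1]
R5 ← R5 − (3/5)·R1: [0, 2/5, 16/5, -8]
R3 ← R3 + (1/162)·R2: [0, 0, 253/162, -160/81]
R4 ← R4 − (131/162)·R2: [0, 0, 391/162, -343/81]
R5 ← R5 + (1/81)·R2: [0, 0, 253/81, -644/81]
R4 ← R4 − (17/11)·R3: [0, 0, 0, -13/11]
R5 ← R5 − (2)·R3: [0, 0, 0, -4]
R5 ← R5 − (44/13)·R4: [0, 0, 0, 0]
The echelon form has 4 nonzero rows; the last pivot sits in the augmented column, so rank(C) = 3 but rank([C|b]) = 4.
Since the ranks differ, the system is inconsistent.
It has no solutions.

0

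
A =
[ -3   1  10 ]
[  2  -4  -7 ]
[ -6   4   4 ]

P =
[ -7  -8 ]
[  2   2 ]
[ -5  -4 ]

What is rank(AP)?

First compute AP:
[[-27, -14],
 [ 13,   4],
 [ 30,  40]]
Now row reduce the product.
R2 ← R2 + (13/27)·R1: [0, -74/27]
R3 ← R3 + (10/9)·R1: [0, 220/9]
R3 ← R3 + (330/37)·R2: [0, 0]
2 nonzero rows, so rank(AP) = 2.

2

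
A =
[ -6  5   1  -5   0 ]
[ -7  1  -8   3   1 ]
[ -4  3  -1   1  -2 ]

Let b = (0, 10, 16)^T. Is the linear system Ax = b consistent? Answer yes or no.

Row reduce the augmented matrix [A | b].
R2 ← R2 − (7/6)·R1: [0, -29/6, -55/6, 53/6, 1, 10]
R3 ← R3 − (2/3)·R1: [0, -1/3, -5/3, 13/3, -2, 16]
R3 ← R3 − (2/29)·R2: [0, 0, -30/29, 108/29, -60/29, 444/29]
The echelon form has 3 nonzero rows, and every pivot lies in the first 5 columns, so rank(A) = rank([A|b]) = 3.
The system is consistent.

yes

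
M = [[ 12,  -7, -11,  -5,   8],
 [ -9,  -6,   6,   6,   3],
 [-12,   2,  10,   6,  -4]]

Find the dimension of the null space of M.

Row reduce to echelon form.
R2 ← R2 + (3/4)·R1: [0, -45/4, -9/4, 9/4, 9]
R3 ← R3 + R1: [0, -5, -1, 1, 4]
R3 ← R3 − (4/9)·R2: [0, 0, 0, 0, 0]
2 nonzero rows, so rank(M) = 2.
M has 5 columns; by rank–nullity, nullity = 5 − 2 = 3.

3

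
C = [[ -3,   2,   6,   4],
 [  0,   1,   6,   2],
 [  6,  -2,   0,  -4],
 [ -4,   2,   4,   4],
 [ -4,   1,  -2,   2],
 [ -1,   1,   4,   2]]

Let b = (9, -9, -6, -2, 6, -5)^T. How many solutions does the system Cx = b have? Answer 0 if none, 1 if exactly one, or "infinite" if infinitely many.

0

Row reduce the augmented matrix [C | b].
R3 ← R3 + (2)·R1: [0, 2, 12, 4, 12]
R4 ← R4 − (4/3)·R1: [0, -2/3, -4, -4/3, -14]
R5 ← R5 − (4/3)·R1: [0, -5/3, -10, -10/3, -6]
R6 ← R6 − (1/3)·R1: [0, 1/3, 2, 2/3, -8]
R3 ← R3 − (2)·R2: [0, 0, 0, 0, 30]
R4 ← R4 + (2/3)·R2: [0, 0, 0, 0, -20]
R5 ← R5 + (5/3)·R2: [0, 0, 0, 0, -21]
R6 ← R6 − (1/3)·R2: [0, 0, 0, 0, -5]
R4 ← R4 + (2/3)·R3: [0, 0, 0, 0, 0]
R5 ← R5 + (7/10)·R3: [0, 0, 0, 0, 0]
R6 ← R6 + (1/6)·R3: [0, 0, 0, 0, 0]
The echelon form has 3 nonzero rows; the last pivot sits in the augmented column, so rank(C) = 2 but rank([C|b]) = 3.
Since the ranks differ, the system is inconsistent.
It has no solutions.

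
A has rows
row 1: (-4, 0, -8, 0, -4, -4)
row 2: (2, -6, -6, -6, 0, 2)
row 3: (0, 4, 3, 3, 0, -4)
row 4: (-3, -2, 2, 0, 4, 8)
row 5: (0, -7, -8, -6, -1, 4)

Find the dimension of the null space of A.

2

Row reduce to echelon form.
R2 ← R2 + (1/2)·R1: [0, -6, -10, -6, -2, 0]
R4 ← R4 − (3/4)·R1: [0, -2, 8, 0, 7, 11]
R3 ← R3 + (2/3)·R2: [0, 0, -11/3, -1, -4/3, -4]
R4 ← R4 − (1/3)·R2: [0, 0, 34/3, 2, 23/3, 11]
R5 ← R5 − (7/6)·R2: [0, 0, 11/3, 1, 4/3, 4]
R4 ← R4 + (34/11)·R3: [0, 0, 0, -12/11, 39/11, -15/11]
R5 ← R5 + R3: [0, 0, 0, 0, 0, 0]
4 nonzero rows, so rank(A) = 4.
A has 6 columns; by rank–nullity, nullity = 6 − 4 = 2.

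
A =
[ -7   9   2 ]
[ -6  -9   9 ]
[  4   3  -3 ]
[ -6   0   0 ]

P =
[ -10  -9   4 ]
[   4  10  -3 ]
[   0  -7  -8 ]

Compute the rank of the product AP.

First compute AP:
[[106, 139, -71],
 [ 24, -99, -69],
 [-28,  15,  31],
 [ 60,  54, -24]]
Now row reduce the product.
R2 ← R2 − (12/53)·R1: [0, -6915/53, -2805/53]
R3 ← R3 + (14/53)·R1: [0, 2741/53, 649/53]
R4 ← R4 − (30/53)·R1: [0, -1308/53, 858/53]
R3 ← R3 + (2741/6915)·R2: [0, 0, -4026/461]
R4 ← R4 − (436/2305)·R2: [0, 0, 12078/461]
R4 ← R4 + (3)·R3: [0, 0, 0]
3 nonzero rows, so rank(AP) = 3.

3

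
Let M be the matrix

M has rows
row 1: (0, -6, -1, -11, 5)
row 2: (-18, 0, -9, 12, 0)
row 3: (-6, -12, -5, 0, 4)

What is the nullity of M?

Row reduce to echelon form.
Swap R1 ↔ R2
R3 ← R3 − (1/3)·R1: [0, -12, -2, -4, 4]
R3 ← R3 − (2)·R2: [0, 0, 0, 18, -6]
3 nonzero rows, so rank(M) = 3.
M has 5 columns; by rank–nullity, nullity = 5 − 3 = 2.

2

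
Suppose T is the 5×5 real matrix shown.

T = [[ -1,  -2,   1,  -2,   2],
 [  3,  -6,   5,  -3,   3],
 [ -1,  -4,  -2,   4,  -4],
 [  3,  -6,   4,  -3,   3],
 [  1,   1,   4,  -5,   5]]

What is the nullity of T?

1

Row reduce to echelon form.
R2 ← R2 + (3)·R1: [0, -12, 8, -9, 9]
R3 ← R3 − R1: [0, -2, -3, 6, -6]
R4 ← R4 + (3)·R1: [0, -12, 7, -9, 9]
R5 ← R5 + R1: [0, -1, 5, -7, 7]
R3 ← R3 − (1/6)·R2: [0, 0, -13/3, 15/2, -15/2]
R4 ← R4 − R2: [0, 0, -1, 0, 0]
R5 ← R5 − (1/12)·R2: [0, 0, 13/3, -25/4, 25/4]
R4 ← R4 − (3/13)·R3: [0, 0, 0, -45/26, 45/26]
R5 ← R5 + R3: [0, 0, 0, 5/4, -5/4]
R5 ← R5 + (13/18)·R4: [0, 0, 0, 0, 0]
4 nonzero rows, so rank(T) = 4.
T has 5 columns; by rank–nullity, nullity = 5 − 4 = 1.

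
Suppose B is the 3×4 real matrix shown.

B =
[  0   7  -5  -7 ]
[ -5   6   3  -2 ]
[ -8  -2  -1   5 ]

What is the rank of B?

Row reduce to echelon form.
Swap R1 ↔ R2
R3 ← R3 − (8/5)·R1: [0, -58/5, -29/5, 41/5]
R3 ← R3 + (58/35)·R2: [0, 0, -493/35, -17/5]
Echelon form has 3 nonzero rows, so rank(B) = 3.

3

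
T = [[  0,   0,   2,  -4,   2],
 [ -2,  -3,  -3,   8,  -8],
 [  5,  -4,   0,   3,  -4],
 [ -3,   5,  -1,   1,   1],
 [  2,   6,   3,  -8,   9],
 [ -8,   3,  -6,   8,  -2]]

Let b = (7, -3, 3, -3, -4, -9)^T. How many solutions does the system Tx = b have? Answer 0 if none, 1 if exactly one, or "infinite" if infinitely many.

0

Row reduce the augmented matrix [T | b].
Swap R1 ↔ R2
R3 ← R3 + (5/2)·R1: [0, -23/2, -15/2, 23, -24, -9/2]
R4 ← R4 − (3/2)·R1: [0, 19/2, 7/2, -11, 13, 3/2]
R5 ← R5 + R1: [0, 3, 0, 0, 1, -7]
R6 ← R6 − (4)·R1: [0, 15, 6, -24, 30, 3]
Swap R2 ↔ R3
R4 ← R4 + (19/23)·R2: [0, 0, -62/23, 8, -157/23, -51/23]
R5 ← R5 + (6/23)·R2: [0, 0, -45/23, 6, -121/23, -188/23]
R6 ← R6 + (30/23)·R2: [0, 0, -87/23, 6, -30/23, -66/23]
R4 ← R4 + (31/23)·R3: [0, 0, 0, 60/23, -95/23, 166/23]
R5 ← R5 + (45/46)·R3: [0, 0, 0, 48/23, -76/23, -61/46]
R6 ← R6 + (87/46)·R3: [0, 0, 0, -36/23, 57/23, 477/46]
R5 ← R5 − (4/5)·R4: [0, 0, 0, 0, 0, -71/10]
R6 ← R6 + (3/5)·R4: [0, 0, 0, 0, 0, 147/10]
R6 ← R6 + (147/71)·R5: [0, 0, 0, 0, 0, 0]
The echelon form has 5 nonzero rows; the last pivot sits in the augmented column, so rank(T) = 4 but rank([T|b]) = 5.
Since the ranks differ, the system is inconsistent.
It has no solutions.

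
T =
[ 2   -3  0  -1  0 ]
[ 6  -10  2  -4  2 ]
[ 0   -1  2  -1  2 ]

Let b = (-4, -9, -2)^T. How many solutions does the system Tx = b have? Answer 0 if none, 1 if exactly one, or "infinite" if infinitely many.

0

Row reduce the augmented matrix [T | b].
R2 ← R2 − (3)·R1: [0, -1, 2, -1, 2, 3]
R3 ← R3 − R2: [0, 0, 0, 0, 0, -5]
The echelon form has 3 nonzero rows; the last pivot sits in the augmented column, so rank(T) = 2 but rank([T|b]) = 3.
Since the ranks differ, the system is inconsistent.
It has no solutions.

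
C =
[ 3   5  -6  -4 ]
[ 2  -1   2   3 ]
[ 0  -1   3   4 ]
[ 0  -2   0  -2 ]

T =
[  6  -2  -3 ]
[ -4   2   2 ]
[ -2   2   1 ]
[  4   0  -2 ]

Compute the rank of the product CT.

First compute CT:
[[ -6,  -8,   3],
 [ 24,  -2, -12],
 [ 14,   4,  -7],
 [  0,  -4,   0]]
Now row reduce the product.
R2 ← R2 + (4)·R1: [0, -34, 0]
R3 ← R3 + (7/3)·R1: [0, -44/3, 0]
R3 ← R3 − (22/51)·R2: [0, 0, 0]
R4 ← R4 − (2/17)·R2: [0, 0, 0]
2 nonzero rows, so rank(CT) = 2.

2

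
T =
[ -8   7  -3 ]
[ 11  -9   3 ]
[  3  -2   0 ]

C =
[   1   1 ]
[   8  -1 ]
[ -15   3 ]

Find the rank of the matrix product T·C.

First compute TC:
[[ 93, -24],
 [-106,  29],
 [-13,   5]]
Now row reduce the product.
R2 ← R2 + (106/93)·R1: [0, 51/31]
R3 ← R3 + (13/93)·R1: [0, 51/31]
R3 ← R3 − R2: [0, 0]
2 nonzero rows, so rank(TC) = 2.

2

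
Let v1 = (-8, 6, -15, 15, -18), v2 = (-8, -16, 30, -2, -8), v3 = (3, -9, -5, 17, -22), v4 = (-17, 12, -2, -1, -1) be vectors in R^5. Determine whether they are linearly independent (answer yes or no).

Form the matrix with these vectors as rows and row reduce.
R2 ← R2 − R1: [0, -22, 45, -17, 10]
R3 ← R3 + (3/8)·R1: [0, -27/4, -85/8, 181/8, -115/4]
R4 ← R4 − (17/8)·R1: [0, -3/4, 239/8, -263/8, 149/4]
R3 ← R3 − (27/88)·R2: [0, 0, -1075/44, 1225/44, -350/11]
R4 ← R4 − (3/88)·R2: [0, 0, 1247/44, -1421/44, 406/11]
R4 ← R4 + (29/25)·R3: [0, 0, 0, 0, 0]
3 nonzero rows, so the 4 vectors span a space of dimension 3.
Since 3 < 4, the vectors are linearly dependent.

no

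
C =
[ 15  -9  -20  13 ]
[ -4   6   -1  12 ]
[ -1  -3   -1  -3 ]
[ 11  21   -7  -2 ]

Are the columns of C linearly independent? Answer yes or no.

yes

Row reduce C to echelon form.
R2 ← R2 + (4/15)·R1: [0, 18/5, -19/3, 232/15]
R3 ← R3 + (1/15)·R1: [0, -18/5, -7/3, -32/15]
R4 ← R4 − (11/15)·R1: [0, 138/5, 23/3, -173/15]
R3 ← R3 + R2: [0, 0, -26/3, 40/3]
R4 ← R4 − (23/3)·R2: [0, 0, 506/9, -1171/9]
R4 ← R4 + (253/39)·R3: [0, 0, 0, -567/13]
4 pivots among 4 columns.
Every column is a pivot column, so the columns are linearly independent.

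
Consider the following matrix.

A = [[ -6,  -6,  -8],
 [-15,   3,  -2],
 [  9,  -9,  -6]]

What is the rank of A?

2

Row reduce to echelon form.
R2 ← R2 − (5/2)·R1: [0, 18, 18]
R3 ← R3 + (3/2)·R1: [0, -18, -18]
R3 ← R3 + R2: [0, 0, 0]
Echelon form has 2 nonzero rows, so rank(A) = 2.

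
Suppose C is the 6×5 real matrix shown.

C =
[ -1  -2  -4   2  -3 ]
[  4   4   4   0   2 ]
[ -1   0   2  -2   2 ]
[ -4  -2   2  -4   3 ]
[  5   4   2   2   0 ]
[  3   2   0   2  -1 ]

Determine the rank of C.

Row reduce to echelon form.
R2 ← R2 + (4)·R1: [0, -4, -12, 8, -10]
R3 ← R3 − R1: [0, 2, 6, -4, 5]
R4 ← R4 − (4)·R1: [0, 6, 18, -12, 15]
R5 ← R5 + (5)·R1: [0, -6, -18, 12, -15]
R6 ← R6 + (3)·R1: [0, -4, -12, 8, -10]
R3 ← R3 + (1/2)·R2: [0, 0, 0, 0, 0]
R4 ← R4 + (3/2)·R2: [0, 0, 0, 0, 0]
R5 ← R5 − (3/2)·R2: [0, 0, 0, 0, 0]
R6 ← R6 − R2: [0, 0, 0, 0, 0]
Echelon form has 2 nonzero rows, so rank(C) = 2.

2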